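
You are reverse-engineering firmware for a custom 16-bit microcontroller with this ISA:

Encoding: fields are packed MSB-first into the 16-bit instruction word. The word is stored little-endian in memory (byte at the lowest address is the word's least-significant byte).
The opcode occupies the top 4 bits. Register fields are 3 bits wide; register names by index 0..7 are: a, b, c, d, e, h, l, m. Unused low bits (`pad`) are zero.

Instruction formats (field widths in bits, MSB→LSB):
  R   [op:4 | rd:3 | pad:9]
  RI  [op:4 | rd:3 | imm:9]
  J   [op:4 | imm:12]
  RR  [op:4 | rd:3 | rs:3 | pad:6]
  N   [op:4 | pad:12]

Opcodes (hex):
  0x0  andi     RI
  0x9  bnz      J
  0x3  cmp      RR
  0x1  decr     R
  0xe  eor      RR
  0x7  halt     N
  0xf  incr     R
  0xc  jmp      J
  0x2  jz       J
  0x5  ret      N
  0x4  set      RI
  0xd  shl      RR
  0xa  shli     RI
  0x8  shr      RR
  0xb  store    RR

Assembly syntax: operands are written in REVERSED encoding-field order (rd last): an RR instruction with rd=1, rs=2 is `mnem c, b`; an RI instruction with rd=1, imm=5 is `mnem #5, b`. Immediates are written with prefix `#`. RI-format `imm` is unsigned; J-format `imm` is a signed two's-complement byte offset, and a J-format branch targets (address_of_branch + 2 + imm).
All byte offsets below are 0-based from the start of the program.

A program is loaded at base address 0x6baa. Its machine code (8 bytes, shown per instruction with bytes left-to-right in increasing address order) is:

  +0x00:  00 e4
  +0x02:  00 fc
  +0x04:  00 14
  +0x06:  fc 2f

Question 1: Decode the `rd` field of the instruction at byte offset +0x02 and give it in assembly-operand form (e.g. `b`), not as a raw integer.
off 0x02: read 00 fc as little → 0xfc00
  opcode bits[15:12]=0xf: incr/R
  [11:9] rd=6 = l

l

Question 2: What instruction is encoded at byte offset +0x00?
+0x00: 00 e4 ⇒ word 0xe400 (little)
  top 4b → 0xe → eor [RR]
  rd: (w>>9)&0x7=0x2 → c
  rs: (w>>6)&0x7=0x0 → a

eor a, c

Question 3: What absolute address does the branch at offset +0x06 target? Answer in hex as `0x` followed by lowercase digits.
@+06  little-endian(fc 2f) = 0x2ffc
  op=0x2ffc>>12=0x2 ⇒ jz (J)
  imm: (w>>0)&0xfff=0xffc (s12→-4) → #-4
  target = base 0x6baa + off 0x06 + 2 + imm -4 = 0x6bae

0x6bae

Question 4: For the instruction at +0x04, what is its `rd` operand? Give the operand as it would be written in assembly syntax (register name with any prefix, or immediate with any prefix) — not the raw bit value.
c

+0x04: 00 14 ⇒ word 0x1400 (little)
  op=0x1400>>12=0x1 ⇒ decr (R)
  [11:9] rd=2 = c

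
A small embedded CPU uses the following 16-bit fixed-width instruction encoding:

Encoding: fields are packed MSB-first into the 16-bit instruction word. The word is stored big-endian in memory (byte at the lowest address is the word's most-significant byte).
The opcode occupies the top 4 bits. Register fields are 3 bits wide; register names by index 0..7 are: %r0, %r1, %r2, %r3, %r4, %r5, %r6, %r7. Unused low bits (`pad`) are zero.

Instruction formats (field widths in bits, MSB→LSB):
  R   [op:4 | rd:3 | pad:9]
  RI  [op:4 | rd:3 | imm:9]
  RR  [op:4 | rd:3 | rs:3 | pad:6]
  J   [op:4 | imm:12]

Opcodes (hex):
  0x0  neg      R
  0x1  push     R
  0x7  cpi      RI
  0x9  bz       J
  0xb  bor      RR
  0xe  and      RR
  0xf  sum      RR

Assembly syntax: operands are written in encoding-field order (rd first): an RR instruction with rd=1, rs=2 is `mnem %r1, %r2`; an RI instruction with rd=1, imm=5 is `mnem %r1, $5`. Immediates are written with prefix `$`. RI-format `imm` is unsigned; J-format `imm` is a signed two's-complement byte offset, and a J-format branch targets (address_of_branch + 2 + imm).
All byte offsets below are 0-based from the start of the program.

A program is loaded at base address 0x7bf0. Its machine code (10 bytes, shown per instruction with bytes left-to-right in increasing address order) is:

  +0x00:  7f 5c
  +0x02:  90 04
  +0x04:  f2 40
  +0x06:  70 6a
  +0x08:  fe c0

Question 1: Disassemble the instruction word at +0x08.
+0x08: fe c0 ⇒ word 0xfec0 (big)
  opcode bits[15:12]=0xf: sum/RR
  rd: (w>>9)&0x7=0x7 → %r7
  rs: (w>>6)&0x7=0x3 → %r3

sum %r7, %r3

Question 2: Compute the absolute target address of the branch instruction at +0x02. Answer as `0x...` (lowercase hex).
+0x02: 90 04 ⇒ word 0x9004 (big)
  top 4b → 0x9 → bz [J]
  imm@[11:0]=0x4 ⇒ $4
  target = base 0x7bf0 + off 0x02 + 2 + imm 4 = 0x7bf8

0x7bf8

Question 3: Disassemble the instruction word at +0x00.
cpi %r7, $348

[00] 7f 5c → 0x7f5c
  opcode bits[15:12]=0x7: cpi/RI
  rd@[11:9]=0x7 ⇒ %r7
  imm@[8:0]=0x15c ⇒ $348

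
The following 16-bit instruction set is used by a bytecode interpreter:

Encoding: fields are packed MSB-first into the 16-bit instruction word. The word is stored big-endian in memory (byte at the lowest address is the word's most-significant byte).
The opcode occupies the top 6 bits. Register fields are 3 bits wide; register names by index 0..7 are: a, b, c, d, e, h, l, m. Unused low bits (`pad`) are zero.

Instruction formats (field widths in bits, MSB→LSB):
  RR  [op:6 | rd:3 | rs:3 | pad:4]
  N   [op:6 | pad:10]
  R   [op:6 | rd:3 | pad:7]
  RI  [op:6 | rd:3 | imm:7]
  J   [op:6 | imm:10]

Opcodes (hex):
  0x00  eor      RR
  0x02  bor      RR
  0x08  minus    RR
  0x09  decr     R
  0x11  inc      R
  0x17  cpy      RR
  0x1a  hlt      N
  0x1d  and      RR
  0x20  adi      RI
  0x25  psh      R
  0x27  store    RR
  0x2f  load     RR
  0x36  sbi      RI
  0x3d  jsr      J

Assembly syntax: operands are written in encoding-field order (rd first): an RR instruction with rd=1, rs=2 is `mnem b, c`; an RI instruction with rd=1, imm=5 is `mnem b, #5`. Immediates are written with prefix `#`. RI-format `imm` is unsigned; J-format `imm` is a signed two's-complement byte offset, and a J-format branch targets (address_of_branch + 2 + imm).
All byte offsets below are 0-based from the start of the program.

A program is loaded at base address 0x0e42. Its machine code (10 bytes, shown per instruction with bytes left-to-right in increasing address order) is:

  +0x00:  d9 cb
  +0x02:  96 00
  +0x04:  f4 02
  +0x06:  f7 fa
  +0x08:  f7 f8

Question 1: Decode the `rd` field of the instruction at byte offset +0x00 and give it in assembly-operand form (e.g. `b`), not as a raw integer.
+0x00: d9 cb ⇒ word 0xd9cb (big)
  op=0xd9cb>>10=0x36 ⇒ sbi (RI)
  rd: (w>>7)&0x7=0x3 → d
  imm: (w>>0)&0x7f=0x4b → #75

d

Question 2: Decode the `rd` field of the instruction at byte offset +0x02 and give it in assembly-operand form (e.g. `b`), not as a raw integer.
e

[02] 96 00 → 0x9600
  op=0x9600>>10=0x25 ⇒ psh (R)
  rd: (w>>7)&0x7=0x4 → e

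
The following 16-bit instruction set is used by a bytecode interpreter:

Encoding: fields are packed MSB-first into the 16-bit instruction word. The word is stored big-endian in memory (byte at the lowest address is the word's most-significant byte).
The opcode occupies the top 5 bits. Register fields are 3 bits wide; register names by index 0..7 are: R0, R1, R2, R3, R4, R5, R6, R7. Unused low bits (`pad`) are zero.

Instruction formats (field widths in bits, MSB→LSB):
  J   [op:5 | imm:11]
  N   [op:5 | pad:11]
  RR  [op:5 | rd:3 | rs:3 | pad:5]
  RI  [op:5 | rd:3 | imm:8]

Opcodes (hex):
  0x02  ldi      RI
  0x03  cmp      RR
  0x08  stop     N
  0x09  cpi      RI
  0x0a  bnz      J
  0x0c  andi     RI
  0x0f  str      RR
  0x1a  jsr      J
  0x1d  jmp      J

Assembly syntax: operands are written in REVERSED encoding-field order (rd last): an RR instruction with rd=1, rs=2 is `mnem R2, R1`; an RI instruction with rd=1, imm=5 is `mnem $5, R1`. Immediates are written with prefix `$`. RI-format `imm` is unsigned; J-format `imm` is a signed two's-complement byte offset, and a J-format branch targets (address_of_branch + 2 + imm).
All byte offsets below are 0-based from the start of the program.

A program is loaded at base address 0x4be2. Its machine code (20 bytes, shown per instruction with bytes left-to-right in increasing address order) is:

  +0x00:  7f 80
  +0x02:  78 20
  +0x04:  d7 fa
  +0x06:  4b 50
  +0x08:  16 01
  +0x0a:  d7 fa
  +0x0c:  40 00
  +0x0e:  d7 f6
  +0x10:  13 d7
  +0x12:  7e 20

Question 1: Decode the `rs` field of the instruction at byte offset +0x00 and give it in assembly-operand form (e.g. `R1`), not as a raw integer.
[00] 7f 80 → 0x7f80
  opcode bits[15:11]=0xf: str/RR
  [10:8] rd=7 = R7
  [7:5] rs=4 = R4

R4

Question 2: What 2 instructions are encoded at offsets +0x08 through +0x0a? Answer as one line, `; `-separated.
[08] 16 01 → 0x1601
  opcode bits[15:11]=0x2: ldi/RI
  rd: (w>>8)&0x7=0x6 → R6
  imm: (w>>0)&0xff=0x1 → $1
[0a] d7 fa → 0xd7fa
  opcode bits[15:11]=0x1a: jsr/J
  imm: (w>>0)&0x7ff=0x7fa (s11→-6) → $-6

ldi $1, R6; jsr $-6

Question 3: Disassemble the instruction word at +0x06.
cpi $80, R3

off 0x06: read 4b 50 as big → 0x4b50
  top 5b → 0x9 → cpi [RI]
  rd@[10:8]=0x3 ⇒ R3
  imm@[7:0]=0x50 ⇒ $80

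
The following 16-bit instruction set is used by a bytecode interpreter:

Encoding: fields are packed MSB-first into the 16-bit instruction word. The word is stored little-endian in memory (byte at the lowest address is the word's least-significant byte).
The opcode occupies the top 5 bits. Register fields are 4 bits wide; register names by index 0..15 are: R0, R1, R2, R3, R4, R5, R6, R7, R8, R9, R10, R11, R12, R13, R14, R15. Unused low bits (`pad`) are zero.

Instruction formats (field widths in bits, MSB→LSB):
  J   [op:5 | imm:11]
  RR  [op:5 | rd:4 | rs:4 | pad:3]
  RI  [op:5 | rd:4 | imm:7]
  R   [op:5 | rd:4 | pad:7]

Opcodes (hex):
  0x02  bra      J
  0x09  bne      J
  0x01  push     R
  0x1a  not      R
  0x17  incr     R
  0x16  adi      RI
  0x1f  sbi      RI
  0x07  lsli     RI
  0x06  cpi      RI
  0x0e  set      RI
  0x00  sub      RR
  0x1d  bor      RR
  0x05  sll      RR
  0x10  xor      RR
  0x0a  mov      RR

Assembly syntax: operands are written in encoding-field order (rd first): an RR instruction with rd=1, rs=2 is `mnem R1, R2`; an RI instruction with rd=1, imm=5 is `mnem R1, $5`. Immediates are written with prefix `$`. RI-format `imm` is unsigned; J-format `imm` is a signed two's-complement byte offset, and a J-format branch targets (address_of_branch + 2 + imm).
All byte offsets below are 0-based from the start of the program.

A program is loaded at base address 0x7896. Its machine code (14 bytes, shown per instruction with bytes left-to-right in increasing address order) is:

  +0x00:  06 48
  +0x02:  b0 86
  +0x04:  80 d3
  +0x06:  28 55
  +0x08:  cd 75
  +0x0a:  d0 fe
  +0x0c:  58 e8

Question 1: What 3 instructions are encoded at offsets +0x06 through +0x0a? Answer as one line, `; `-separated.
mov R10, R5; set R11, $77; sbi R13, $80

off 0x06: read 28 55 as little → 0x5528
  top 5b → 0xa → mov [RR]
  [10:7] rd=10 = R10
  [6:3] rs=5 = R5
off 0x08: read cd 75 as little → 0x75cd
  top 5b → 0xe → set [RI]
  [10:7] rd=11 = R11
  [6:0] imm=77 = $77
off 0x0a: read d0 fe as little → 0xfed0
  top 5b → 0x1f → sbi [RI]
  [10:7] rd=13 = R13
  [6:0] imm=80 = $80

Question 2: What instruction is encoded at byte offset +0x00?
bne $6

+0x00: 06 48 ⇒ word 0x4806 (little)
  top 5b → 0x9 → bne [J]
  imm: (w>>0)&0x7ff=0x6 → $6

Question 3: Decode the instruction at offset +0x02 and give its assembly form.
@+02  little-endian(b0 86) = 0x86b0
  opcode bits[15:11]=0x10: xor/RR
  [10:7] rd=13 = R13
  [6:3] rs=6 = R6

xor R13, R6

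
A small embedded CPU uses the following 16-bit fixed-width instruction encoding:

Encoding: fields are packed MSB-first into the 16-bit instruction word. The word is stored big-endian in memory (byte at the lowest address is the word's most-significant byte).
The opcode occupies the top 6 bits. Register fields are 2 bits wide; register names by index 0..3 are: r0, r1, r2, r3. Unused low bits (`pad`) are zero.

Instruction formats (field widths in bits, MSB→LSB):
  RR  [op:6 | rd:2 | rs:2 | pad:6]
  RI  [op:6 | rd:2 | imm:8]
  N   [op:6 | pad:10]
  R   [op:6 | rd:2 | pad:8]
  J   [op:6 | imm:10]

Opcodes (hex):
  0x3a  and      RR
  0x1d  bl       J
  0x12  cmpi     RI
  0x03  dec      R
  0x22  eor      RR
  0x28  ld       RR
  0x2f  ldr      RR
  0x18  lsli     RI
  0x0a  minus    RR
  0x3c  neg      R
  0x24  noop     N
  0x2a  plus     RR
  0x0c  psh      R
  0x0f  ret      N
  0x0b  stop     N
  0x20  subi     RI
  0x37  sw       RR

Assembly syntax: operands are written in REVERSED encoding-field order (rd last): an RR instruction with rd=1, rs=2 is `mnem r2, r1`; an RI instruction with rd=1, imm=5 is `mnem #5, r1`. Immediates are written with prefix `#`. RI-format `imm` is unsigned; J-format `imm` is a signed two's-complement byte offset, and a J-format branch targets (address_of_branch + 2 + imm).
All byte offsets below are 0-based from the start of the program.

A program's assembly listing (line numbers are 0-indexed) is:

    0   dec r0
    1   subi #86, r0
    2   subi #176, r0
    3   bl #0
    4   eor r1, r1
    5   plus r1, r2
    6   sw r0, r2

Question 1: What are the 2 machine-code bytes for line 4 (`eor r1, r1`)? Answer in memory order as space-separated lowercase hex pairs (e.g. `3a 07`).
89 40

L4: eor op=0x22:6|rd=1:2|rs=1:2|pad=0:6 ⇒ 0x8940 ⇒ big 89 40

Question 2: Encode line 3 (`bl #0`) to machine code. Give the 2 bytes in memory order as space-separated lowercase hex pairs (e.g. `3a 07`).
L3: bl op=0x1d:6|imm=0:10 ⇒ 0x7400 ⇒ big 74 00

74 00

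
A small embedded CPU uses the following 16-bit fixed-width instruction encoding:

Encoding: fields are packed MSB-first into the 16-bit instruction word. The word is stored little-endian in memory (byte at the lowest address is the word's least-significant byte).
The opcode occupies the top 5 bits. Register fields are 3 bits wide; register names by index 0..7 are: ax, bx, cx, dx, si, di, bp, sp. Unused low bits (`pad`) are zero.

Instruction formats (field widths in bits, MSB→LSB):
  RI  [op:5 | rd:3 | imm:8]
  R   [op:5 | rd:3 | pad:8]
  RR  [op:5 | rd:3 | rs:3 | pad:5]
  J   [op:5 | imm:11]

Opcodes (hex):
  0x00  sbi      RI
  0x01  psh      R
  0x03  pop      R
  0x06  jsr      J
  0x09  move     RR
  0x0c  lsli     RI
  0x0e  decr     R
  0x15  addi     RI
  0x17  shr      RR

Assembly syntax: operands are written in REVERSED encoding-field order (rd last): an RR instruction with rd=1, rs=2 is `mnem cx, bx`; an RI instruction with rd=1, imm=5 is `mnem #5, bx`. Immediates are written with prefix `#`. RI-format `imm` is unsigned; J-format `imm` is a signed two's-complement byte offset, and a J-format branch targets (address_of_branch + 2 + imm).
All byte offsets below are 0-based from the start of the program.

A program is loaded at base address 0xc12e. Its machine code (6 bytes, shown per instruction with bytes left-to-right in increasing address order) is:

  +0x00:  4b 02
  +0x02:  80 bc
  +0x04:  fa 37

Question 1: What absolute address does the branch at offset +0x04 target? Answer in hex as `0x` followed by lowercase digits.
off 0x04: read fa 37 as little → 0x37fa
  opcode bits[15:11]=0x6: jsr/J
  [10:0] imm=2042 (s11→-6) = #-6
  target = base 0xc12e + off 0x04 + 2 + imm -6 = 0xc12e

0xc12e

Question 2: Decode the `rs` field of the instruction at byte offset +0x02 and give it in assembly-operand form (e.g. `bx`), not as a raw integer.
si

@+02  little-endian(80 bc) = 0xbc80
  op=0xbc80>>11=0x17 ⇒ shr (RR)
  [10:8] rd=4 = si
  [7:5] rs=4 = si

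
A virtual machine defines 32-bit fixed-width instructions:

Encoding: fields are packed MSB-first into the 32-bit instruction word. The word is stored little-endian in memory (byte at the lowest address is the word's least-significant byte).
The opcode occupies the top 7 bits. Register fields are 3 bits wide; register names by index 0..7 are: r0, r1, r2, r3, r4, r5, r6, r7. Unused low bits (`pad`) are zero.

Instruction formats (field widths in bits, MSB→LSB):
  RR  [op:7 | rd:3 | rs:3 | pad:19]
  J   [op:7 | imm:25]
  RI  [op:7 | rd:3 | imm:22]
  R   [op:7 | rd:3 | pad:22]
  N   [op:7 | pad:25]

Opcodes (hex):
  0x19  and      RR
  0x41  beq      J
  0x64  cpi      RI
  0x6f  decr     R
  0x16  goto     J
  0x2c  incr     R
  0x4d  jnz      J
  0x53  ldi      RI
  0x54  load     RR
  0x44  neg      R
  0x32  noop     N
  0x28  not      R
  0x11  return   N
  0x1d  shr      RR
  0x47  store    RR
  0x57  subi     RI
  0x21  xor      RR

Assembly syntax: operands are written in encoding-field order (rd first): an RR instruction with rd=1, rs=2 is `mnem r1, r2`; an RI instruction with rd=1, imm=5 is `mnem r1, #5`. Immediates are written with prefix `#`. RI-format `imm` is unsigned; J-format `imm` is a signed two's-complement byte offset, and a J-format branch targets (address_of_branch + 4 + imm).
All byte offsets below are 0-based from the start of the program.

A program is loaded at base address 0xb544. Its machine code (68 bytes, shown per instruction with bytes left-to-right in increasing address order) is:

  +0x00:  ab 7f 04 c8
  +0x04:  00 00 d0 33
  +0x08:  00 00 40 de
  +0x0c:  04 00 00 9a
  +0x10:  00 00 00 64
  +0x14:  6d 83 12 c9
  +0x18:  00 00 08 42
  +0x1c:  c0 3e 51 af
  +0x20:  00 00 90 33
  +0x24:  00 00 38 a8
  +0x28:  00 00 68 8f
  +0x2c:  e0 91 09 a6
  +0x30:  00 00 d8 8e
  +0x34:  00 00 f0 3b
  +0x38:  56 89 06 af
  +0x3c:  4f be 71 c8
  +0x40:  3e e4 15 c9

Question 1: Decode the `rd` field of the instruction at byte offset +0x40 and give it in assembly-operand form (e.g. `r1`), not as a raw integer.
+0x40: 3e e4 15 c9 ⇒ word 0xc915e43e (little)
  top 7b → 0x64 → cpi [RI]
  rd: (w>>22)&0x7=0x4 → r4
  imm: (w>>0)&0x3fffff=0x15e43e → #1434686

r4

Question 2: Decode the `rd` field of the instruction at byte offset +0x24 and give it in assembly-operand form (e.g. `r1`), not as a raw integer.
+0x24: 00 00 38 a8 ⇒ word 0xa8380000 (little)
  top 7b → 0x54 → load [RR]
  rd: (w>>22)&0x7=0x0 → r0
  rs: (w>>19)&0x7=0x7 → r7

r0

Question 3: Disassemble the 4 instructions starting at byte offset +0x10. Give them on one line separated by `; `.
[10] 00 00 00 64 → 0x64000000
  op=0x64000000>>25=0x32 ⇒ noop (N)
[14] 6d 83 12 c9 → 0xc912836d
  op=0xc912836d>>25=0x64 ⇒ cpi (RI)
  [24:22] rd=4 = r4
  [21:0] imm=1213293 = #1213293
[18] 00 00 08 42 → 0x42080000
  op=0x42080000>>25=0x21 ⇒ xor (RR)
  [24:22] rd=0 = r0
  [21:19] rs=1 = r1
[1c] c0 3e 51 af → 0xaf513ec0
  op=0xaf513ec0>>25=0x57 ⇒ subi (RI)
  [24:22] rd=5 = r5
  [21:0] imm=1130176 = #1130176

noop; cpi r4, #1213293; xor r0, r1; subi r5, #1130176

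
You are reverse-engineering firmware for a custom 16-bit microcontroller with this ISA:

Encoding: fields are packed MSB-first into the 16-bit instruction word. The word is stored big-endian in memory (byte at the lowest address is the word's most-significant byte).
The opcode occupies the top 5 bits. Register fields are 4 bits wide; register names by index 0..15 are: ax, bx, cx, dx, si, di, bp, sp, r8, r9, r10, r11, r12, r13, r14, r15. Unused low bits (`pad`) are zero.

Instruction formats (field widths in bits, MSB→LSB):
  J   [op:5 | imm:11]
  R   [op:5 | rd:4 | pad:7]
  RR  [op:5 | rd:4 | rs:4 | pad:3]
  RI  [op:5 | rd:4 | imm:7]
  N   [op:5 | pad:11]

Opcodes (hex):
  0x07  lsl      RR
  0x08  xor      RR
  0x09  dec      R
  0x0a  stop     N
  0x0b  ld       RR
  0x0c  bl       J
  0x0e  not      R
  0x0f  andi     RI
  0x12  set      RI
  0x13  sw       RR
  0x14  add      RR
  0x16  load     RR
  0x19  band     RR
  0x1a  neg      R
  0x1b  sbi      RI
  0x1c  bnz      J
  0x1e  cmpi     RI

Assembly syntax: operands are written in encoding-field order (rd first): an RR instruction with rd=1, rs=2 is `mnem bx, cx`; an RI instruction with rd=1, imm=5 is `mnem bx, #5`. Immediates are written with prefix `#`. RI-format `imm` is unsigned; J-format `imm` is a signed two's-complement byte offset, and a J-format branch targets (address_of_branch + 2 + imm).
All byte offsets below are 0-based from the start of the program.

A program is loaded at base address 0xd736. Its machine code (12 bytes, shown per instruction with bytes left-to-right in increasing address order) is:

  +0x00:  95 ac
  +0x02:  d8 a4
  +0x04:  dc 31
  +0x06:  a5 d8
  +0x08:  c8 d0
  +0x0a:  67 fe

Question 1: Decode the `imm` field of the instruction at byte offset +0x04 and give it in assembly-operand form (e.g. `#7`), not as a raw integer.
#49

+0x04: dc 31 ⇒ word 0xdc31 (big)
  op=0xdc31>>11=0x1b ⇒ sbi (RI)
  rd: (w>>7)&0xf=0x8 → r8
  imm: (w>>0)&0x7f=0x31 → #49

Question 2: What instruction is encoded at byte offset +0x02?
[02] d8 a4 → 0xd8a4
  top 5b → 0x1b → sbi [RI]
  [10:7] rd=1 = bx
  [6:0] imm=36 = #36

sbi bx, #36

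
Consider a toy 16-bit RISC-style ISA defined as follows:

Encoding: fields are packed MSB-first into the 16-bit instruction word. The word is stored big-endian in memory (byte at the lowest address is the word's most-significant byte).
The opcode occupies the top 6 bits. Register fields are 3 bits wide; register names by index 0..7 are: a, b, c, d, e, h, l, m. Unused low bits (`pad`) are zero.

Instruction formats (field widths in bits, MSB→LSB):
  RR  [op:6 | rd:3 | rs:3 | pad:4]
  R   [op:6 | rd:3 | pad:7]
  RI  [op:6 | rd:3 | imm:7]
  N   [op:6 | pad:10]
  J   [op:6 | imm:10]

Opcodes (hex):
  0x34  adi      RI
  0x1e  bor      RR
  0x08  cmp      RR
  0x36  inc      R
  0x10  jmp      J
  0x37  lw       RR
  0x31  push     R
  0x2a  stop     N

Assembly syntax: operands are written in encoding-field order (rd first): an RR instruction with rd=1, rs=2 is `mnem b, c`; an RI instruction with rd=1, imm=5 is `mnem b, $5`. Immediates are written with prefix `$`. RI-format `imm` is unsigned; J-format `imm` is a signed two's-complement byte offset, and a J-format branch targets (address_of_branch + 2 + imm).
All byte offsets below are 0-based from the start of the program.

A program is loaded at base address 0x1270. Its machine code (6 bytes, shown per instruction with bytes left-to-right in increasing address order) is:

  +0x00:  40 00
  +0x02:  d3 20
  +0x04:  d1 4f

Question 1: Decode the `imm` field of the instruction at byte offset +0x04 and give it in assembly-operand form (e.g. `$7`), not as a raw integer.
$79

+0x04: d1 4f ⇒ word 0xd14f (big)
  top 6b → 0x34 → adi [RI]
  rd: (w>>7)&0x7=0x2 → c
  imm: (w>>0)&0x7f=0x4f → $79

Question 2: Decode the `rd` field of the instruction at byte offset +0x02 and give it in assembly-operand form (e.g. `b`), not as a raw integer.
[02] d3 20 → 0xd320
  opcode bits[15:10]=0x34: adi/RI
  [9:7] rd=6 = l
  [6:0] imm=32 = $32

l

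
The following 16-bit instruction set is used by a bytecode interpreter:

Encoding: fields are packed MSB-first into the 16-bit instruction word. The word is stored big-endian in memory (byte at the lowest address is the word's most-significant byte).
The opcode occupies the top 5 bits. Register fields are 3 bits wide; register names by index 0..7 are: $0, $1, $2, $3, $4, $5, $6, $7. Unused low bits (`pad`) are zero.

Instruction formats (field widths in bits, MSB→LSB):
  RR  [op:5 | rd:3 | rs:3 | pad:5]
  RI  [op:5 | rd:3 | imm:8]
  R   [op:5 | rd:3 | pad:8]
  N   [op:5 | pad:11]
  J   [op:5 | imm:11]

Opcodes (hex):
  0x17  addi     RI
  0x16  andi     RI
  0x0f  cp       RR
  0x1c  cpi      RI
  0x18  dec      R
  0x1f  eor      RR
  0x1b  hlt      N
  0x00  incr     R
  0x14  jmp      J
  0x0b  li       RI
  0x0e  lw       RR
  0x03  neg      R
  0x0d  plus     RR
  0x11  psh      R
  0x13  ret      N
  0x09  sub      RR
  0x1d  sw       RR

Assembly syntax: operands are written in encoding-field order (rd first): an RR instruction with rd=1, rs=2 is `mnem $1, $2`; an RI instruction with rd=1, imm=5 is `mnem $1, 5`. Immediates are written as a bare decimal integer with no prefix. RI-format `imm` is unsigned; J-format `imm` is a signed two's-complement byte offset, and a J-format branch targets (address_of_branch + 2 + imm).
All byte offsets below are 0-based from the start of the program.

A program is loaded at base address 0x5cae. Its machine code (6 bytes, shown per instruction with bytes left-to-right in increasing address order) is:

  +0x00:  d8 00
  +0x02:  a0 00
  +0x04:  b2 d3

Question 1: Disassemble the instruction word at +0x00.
@+00  big-endian(d8 00) = 0xd800
  op=0xd800>>11=0x1b ⇒ hlt (N)

hlt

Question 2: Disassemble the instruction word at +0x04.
andi $2, 211

[04] b2 d3 → 0xb2d3
  op=0xb2d3>>11=0x16 ⇒ andi (RI)
  rd: (w>>8)&0x7=0x2 → $2
  imm: (w>>0)&0xff=0xd3 → 211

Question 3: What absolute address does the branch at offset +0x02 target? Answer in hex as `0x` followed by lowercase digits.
@+02  big-endian(a0 00) = 0xa000
  top 5b → 0x14 → jmp [J]
  imm: (w>>0)&0x7ff=0x0 → 0
  target = base 0x5cae + off 0x02 + 2 + imm 0 = 0x5cb2

0x5cb2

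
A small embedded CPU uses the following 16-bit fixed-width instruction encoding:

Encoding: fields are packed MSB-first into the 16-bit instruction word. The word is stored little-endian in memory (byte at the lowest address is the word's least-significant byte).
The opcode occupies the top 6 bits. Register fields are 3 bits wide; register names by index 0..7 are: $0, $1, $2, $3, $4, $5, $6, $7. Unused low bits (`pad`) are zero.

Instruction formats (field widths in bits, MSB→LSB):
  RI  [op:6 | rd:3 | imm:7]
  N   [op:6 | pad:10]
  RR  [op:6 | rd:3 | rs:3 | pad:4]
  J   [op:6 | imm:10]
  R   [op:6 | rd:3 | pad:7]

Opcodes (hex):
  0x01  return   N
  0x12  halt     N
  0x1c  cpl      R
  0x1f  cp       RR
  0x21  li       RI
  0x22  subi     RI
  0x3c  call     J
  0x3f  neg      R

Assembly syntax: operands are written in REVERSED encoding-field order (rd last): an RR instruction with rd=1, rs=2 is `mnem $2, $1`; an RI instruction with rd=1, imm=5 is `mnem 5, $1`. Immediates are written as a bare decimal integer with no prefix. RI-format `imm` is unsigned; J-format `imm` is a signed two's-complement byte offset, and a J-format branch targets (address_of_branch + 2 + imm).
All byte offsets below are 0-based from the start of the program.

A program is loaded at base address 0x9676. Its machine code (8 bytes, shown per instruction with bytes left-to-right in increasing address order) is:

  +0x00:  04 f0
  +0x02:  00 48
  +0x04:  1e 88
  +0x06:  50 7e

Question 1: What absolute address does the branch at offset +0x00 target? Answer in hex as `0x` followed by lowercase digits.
off 0x00: read 04 f0 as little → 0xf004
  opcode bits[15:10]=0x3c: call/J
  imm: (w>>0)&0x3ff=0x4 → 4
  target = base 0x9676 + off 0x00 + 2 + imm 4 = 0x967c

0x967c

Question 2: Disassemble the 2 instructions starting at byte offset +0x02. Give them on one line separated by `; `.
halt; subi 30, $0

off 0x02: read 00 48 as little → 0x4800
  top 6b → 0x12 → halt [N]
off 0x04: read 1e 88 as little → 0x881e
  top 6b → 0x22 → subi [RI]
  rd@[9:7]=0x0 ⇒ $0
  imm@[6:0]=0x1e ⇒ 30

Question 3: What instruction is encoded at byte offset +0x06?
cp $5, $4

[06] 50 7e → 0x7e50
  top 6b → 0x1f → cp [RR]
  rd: (w>>7)&0x7=0x4 → $4
  rs: (w>>4)&0x7=0x5 → $5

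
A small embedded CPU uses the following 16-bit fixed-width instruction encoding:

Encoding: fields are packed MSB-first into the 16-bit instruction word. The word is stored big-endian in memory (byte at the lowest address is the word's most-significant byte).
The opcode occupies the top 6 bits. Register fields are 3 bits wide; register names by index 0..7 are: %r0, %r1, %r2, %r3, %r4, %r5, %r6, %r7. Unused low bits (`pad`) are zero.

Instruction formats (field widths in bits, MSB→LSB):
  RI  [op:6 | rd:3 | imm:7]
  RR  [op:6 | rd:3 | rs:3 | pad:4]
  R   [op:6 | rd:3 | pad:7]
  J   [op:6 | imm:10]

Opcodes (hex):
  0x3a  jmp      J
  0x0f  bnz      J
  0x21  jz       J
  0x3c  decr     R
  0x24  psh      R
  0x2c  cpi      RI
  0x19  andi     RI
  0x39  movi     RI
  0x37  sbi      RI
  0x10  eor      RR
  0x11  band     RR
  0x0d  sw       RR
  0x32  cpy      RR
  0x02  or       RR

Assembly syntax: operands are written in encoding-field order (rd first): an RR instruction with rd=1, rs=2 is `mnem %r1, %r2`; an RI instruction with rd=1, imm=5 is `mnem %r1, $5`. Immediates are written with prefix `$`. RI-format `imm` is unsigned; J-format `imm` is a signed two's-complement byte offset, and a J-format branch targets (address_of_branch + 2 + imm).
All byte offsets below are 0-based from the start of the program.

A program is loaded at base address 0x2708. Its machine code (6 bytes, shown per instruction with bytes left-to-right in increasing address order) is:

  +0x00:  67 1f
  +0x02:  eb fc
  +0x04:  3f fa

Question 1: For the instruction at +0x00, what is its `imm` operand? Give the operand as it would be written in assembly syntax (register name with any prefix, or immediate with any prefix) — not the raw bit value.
[00] 67 1f → 0x671f
  opcode bits[15:10]=0x19: andi/RI
  [9:7] rd=6 = %r6
  [6:0] imm=31 = $31

$31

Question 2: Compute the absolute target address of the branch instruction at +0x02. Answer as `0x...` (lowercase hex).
+0x02: eb fc ⇒ word 0xebfc (big)
  op=0xebfc>>10=0x3a ⇒ jmp (J)
  imm: (w>>0)&0x3ff=0x3fc (s10→-4) → $-4
  target = base 0x2708 + off 0x02 + 2 + imm -4 = 0x2708

0x2708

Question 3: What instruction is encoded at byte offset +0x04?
+0x04: 3f fa ⇒ word 0x3ffa (big)
  opcode bits[15:10]=0xf: bnz/J
  imm: (w>>0)&0x3ff=0x3fa (s10→-6) → $-6

bnz $-6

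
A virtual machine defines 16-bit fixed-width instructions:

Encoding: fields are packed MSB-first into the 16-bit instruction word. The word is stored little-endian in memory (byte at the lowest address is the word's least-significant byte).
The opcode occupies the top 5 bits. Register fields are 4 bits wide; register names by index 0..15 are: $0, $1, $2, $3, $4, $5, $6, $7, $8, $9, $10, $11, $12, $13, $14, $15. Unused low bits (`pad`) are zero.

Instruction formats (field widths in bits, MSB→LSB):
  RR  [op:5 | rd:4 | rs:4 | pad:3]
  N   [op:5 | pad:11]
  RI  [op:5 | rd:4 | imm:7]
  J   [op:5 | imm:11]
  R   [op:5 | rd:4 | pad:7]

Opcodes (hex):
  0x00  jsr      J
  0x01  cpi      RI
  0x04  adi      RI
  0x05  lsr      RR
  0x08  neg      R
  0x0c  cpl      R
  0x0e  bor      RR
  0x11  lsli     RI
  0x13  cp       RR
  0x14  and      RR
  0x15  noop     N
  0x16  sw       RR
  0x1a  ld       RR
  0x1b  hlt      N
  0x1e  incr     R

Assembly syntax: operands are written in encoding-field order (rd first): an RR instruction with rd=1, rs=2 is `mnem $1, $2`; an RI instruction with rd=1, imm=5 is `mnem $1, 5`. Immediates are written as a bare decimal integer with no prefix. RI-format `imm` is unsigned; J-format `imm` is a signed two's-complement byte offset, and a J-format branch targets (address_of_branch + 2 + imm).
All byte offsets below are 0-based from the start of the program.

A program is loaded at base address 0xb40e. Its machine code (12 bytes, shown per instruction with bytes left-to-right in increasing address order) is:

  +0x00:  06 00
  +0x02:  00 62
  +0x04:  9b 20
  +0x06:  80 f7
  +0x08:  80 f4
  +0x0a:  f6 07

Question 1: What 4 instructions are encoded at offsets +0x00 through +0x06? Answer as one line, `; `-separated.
jsr 6; cpl $4; adi $1, 27; incr $15

@+00  little-endian(06 00) = 0x0006
  top 5b → 0x0 → jsr [J]
  imm@[10:0]=0x6 ⇒ 6
@+02  little-endian(00 62) = 0x6200
  top 5b → 0xc → cpl [R]
  rd@[10:7]=0x4 ⇒ $4
@+04  little-endian(9b 20) = 0x209b
  top 5b → 0x4 → adi [RI]
  rd@[10:7]=0x1 ⇒ $1
  imm@[6:0]=0x1b ⇒ 27
@+06  little-endian(80 f7) = 0xf780
  top 5b → 0x1e → incr [R]
  rd@[10:7]=0xf ⇒ $15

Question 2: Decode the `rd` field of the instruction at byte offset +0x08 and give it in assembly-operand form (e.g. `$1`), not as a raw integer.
$9

[08] 80 f4 → 0xf480
  opcode bits[15:11]=0x1e: incr/R
  [10:7] rd=9 = $9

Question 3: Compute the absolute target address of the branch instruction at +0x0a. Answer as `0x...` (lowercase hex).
0xb410

+0x0a: f6 07 ⇒ word 0x07f6 (little)
  op=0x07f6>>11=0x0 ⇒ jsr (J)
  imm: (w>>0)&0x7ff=0x7f6 (s11→-10) → -10
  target = base 0xb40e + off 0x0a + 2 + imm -10 = 0xb410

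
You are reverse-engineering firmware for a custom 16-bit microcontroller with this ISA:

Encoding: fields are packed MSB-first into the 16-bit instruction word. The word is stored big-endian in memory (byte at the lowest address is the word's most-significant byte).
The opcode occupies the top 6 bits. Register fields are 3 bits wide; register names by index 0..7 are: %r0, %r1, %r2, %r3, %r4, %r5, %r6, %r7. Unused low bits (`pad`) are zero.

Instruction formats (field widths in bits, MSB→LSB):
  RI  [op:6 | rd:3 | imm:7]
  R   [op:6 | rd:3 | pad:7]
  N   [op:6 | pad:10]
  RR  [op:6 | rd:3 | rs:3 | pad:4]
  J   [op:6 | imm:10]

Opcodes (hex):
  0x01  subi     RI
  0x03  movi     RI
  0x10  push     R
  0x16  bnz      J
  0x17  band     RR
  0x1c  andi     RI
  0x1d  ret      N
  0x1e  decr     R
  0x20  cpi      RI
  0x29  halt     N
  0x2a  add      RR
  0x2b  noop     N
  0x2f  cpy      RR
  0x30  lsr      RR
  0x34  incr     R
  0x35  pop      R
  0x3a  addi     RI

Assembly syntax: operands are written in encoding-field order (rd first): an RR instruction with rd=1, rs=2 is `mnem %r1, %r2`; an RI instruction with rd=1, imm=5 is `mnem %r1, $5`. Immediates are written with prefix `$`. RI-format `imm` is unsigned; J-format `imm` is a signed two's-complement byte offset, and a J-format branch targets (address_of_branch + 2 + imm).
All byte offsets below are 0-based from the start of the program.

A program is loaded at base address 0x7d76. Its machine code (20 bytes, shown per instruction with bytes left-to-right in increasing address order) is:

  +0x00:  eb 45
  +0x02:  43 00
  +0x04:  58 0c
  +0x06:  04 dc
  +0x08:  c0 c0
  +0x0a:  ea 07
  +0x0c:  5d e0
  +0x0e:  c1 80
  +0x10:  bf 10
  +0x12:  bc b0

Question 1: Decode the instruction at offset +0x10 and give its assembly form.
off 0x10: read bf 10 as big → 0xbf10
  opcode bits[15:10]=0x2f: cpy/RR
  rd: (w>>7)&0x7=0x6 → %r6
  rs: (w>>4)&0x7=0x1 → %r1

cpy %r6, %r1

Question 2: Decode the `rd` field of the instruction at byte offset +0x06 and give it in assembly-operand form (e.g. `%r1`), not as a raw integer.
%r1

@+06  big-endian(04 dc) = 0x04dc
  top 6b → 0x1 → subi [RI]
  rd@[9:7]=0x1 ⇒ %r1
  imm@[6:0]=0x5c ⇒ $92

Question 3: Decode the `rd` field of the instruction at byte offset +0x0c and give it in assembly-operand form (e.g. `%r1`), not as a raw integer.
%r3

@+0c  big-endian(5d e0) = 0x5de0
  top 6b → 0x17 → band [RR]
  rd: (w>>7)&0x7=0x3 → %r3
  rs: (w>>4)&0x7=0x6 → %r6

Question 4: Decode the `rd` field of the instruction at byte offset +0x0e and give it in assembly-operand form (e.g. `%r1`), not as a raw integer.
%r3

@+0e  big-endian(c1 80) = 0xc180
  top 6b → 0x30 → lsr [RR]
  [9:7] rd=3 = %r3
  [6:4] rs=0 = %r0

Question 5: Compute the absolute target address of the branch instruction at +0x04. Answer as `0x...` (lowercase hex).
0x7d88

off 0x04: read 58 0c as big → 0x580c
  op=0x580c>>10=0x16 ⇒ bnz (J)
  imm: (w>>0)&0x3ff=0xc → $12
  target = base 0x7d76 + off 0x04 + 2 + imm 12 = 0x7d88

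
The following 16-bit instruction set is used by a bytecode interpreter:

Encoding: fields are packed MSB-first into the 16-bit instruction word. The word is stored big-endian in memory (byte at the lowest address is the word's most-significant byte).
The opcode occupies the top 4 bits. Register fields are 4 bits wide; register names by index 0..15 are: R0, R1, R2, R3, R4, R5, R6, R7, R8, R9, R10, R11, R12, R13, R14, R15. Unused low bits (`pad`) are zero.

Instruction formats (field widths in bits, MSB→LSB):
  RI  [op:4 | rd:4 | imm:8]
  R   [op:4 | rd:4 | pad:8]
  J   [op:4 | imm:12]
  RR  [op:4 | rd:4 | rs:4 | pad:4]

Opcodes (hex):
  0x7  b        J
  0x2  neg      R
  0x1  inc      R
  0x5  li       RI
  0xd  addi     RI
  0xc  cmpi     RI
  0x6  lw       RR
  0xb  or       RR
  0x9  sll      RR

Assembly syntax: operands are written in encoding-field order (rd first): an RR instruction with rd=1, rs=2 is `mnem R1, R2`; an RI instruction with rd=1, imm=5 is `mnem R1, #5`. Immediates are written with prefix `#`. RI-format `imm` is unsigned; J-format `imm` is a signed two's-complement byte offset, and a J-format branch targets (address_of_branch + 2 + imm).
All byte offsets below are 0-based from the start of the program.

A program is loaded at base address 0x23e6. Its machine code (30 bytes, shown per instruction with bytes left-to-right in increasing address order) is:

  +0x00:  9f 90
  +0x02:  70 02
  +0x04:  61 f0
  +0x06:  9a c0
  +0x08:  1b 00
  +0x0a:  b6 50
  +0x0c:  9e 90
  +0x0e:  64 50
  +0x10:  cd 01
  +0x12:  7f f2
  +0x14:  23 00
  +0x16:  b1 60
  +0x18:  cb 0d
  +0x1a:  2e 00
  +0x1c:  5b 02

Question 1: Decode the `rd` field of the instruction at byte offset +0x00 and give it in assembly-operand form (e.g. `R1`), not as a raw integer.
R15

@+00  big-endian(9f 90) = 0x9f90
  top 4b → 0x9 → sll [RR]
  rd: (w>>8)&0xf=0xf → R15
  rs: (w>>4)&0xf=0x9 → R9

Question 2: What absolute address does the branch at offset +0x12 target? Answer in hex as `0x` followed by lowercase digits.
off 0x12: read 7f f2 as big → 0x7ff2
  opcode bits[15:12]=0x7: b/J
  imm: (w>>0)&0xfff=0xff2 (s12→-14) → #-14
  target = base 0x23e6 + off 0x12 + 2 + imm -14 = 0x23ec

0x23ec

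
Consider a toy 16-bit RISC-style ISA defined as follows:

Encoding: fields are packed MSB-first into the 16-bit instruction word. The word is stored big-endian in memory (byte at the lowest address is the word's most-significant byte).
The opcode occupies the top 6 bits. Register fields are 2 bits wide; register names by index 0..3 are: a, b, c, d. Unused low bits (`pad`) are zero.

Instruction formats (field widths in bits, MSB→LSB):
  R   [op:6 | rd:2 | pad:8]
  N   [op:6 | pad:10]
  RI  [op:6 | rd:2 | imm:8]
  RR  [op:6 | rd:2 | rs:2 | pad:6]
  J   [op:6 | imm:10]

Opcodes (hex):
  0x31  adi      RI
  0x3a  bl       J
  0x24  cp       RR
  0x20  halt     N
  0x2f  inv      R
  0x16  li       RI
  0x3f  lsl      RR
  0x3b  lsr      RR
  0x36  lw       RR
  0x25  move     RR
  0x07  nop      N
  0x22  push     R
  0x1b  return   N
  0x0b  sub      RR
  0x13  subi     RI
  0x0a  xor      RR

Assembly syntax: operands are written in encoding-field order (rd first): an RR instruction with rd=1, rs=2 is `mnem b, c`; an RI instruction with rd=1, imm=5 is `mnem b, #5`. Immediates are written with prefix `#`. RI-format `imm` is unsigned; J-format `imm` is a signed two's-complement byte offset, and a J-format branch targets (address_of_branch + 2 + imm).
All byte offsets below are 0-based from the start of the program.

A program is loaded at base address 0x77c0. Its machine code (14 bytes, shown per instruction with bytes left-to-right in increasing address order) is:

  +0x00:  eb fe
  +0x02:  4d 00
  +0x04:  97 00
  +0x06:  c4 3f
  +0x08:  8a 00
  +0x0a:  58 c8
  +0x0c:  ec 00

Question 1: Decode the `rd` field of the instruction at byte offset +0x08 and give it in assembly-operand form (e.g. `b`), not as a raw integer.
c

off 0x08: read 8a 00 as big → 0x8a00
  opcode bits[15:10]=0x22: push/R
  rd: (w>>8)&0x3=0x2 → c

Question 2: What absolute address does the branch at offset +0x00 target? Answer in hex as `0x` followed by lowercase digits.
@+00  big-endian(eb fe) = 0xebfe
  opcode bits[15:10]=0x3a: bl/J
  [9:0] imm=1022 (s10→-2) = #-2
  target = base 0x77c0 + off 0x00 + 2 + imm -2 = 0x77c0

0x77c0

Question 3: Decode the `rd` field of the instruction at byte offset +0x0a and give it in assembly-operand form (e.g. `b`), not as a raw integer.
off 0x0a: read 58 c8 as big → 0x58c8
  op=0x58c8>>10=0x16 ⇒ li (RI)
  rd: (w>>8)&0x3=0x0 → a
  imm: (w>>0)&0xff=0xc8 → #200

a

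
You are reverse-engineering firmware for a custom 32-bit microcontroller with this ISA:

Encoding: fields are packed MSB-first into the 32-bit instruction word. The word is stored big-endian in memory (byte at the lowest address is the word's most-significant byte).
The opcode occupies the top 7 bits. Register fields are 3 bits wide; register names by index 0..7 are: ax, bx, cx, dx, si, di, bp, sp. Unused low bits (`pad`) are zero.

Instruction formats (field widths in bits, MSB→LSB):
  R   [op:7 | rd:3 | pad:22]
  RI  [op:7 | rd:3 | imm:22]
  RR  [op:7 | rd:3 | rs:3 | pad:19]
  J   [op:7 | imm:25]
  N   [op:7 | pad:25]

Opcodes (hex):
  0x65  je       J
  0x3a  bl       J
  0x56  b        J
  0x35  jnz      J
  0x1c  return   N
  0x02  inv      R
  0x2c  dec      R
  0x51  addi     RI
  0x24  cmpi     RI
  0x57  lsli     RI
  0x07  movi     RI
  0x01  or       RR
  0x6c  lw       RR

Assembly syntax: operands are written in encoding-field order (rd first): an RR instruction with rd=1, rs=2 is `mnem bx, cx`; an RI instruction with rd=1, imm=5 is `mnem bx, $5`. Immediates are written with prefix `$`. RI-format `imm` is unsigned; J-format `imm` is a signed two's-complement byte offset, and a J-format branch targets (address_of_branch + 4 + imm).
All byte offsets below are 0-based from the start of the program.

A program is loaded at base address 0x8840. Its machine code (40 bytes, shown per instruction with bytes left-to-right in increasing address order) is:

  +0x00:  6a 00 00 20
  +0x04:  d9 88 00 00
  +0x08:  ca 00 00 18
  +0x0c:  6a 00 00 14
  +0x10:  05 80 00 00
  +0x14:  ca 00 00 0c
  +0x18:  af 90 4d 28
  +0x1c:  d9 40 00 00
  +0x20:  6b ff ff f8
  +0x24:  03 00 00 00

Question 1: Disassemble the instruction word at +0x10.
inv bp

+0x10: 05 80 00 00 ⇒ word 0x05800000 (big)
  opcode bits[31:25]=0x2: inv/R
  rd: (w>>22)&0x7=0x6 → bp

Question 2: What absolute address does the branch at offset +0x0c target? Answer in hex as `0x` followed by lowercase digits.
0x8864

+0x0c: 6a 00 00 14 ⇒ word 0x6a000014 (big)
  op=0x6a000014>>25=0x35 ⇒ jnz (J)
  imm: (w>>0)&0x1ffffff=0x14 → $20
  target = base 0x8840 + off 0x0c + 4 + imm 20 = 0x8864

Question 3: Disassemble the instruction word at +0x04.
lw bp, bx

[04] d9 88 00 00 → 0xd9880000
  op=0xd9880000>>25=0x6c ⇒ lw (RR)
  [24:22] rd=6 = bp
  [21:19] rs=1 = bx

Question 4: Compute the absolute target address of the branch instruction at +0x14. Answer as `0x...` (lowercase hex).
[14] ca 00 00 0c → 0xca00000c
  opcode bits[31:25]=0x65: je/J
  imm@[24:0]=0xc ⇒ $12
  target = base 0x8840 + off 0x14 + 4 + imm 12 = 0x8864

0x8864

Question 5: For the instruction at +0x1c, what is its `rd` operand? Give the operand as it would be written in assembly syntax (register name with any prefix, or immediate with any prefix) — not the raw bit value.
@+1c  big-endian(d9 40 00 00) = 0xd9400000
  opcode bits[31:25]=0x6c: lw/RR
  rd@[24:22]=0x5 ⇒ di
  rs@[21:19]=0x0 ⇒ ax

di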